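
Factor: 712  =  2^3*89^1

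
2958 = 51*58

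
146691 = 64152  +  82539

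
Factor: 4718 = 2^1*7^1*337^1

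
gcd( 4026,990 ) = 66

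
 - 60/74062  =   - 30/37031 = - 0.00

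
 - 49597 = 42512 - 92109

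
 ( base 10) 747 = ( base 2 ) 1011101011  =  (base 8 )1353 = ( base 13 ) 456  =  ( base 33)ml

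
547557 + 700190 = 1247747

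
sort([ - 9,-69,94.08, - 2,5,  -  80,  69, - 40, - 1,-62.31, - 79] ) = [ -80 , - 79, - 69, - 62.31, - 40, - 9, - 2,-1,5,69,94.08]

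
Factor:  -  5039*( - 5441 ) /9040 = 27417199/9040 =2^( -4)*5^( - 1 )*113^(-1)*5039^1*5441^1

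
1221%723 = 498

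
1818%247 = 89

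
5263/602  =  5263/602 = 8.74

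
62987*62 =3905194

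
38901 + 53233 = 92134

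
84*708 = 59472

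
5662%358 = 292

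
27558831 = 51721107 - 24162276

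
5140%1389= 973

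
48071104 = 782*61472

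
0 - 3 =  - 3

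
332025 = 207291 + 124734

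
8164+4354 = 12518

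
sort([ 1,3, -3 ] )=[ - 3,1,3] 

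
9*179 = 1611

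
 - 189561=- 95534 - 94027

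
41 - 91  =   - 50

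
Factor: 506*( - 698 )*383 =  - 135271004 = -  2^2*11^1*23^1*349^1 * 383^1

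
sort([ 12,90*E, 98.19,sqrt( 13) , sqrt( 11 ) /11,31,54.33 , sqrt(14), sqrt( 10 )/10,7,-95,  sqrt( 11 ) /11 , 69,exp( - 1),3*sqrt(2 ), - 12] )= [ - 95, - 12,sqrt(11)/11,  sqrt( 11)/11, sqrt( 10)/10 , exp( - 1),  sqrt( 13),  sqrt( 14), 3*sqrt( 2), 7 , 12,  31, 54.33 , 69, 98.19,90*E ] 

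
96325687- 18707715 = 77617972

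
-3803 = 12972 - 16775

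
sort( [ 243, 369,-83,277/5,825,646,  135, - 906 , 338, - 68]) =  [ - 906, - 83, - 68,  277/5,  135 , 243,338,369,646,825]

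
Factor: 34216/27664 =2^( - 1)*19^ (-1 )*47^1=47/38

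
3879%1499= 881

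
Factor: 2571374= 2^1* 13^1 * 98899^1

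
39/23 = 1 + 16/23 =1.70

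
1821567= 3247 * 561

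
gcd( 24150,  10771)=1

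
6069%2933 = 203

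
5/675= 1/135 = 0.01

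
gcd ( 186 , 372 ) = 186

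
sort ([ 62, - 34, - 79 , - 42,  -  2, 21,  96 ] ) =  [- 79, - 42,-34, - 2,21,62, 96] 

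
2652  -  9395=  - 6743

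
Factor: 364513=364513^1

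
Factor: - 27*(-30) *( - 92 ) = -2^3*3^4*5^1*23^1 = - 74520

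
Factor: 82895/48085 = 163^( - 1 )*281^1 =281/163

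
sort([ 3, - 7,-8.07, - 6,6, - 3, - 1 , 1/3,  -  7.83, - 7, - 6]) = [  -  8.07,-7.83, - 7, - 7, - 6,-6, -3, - 1,  1/3, 3,  6]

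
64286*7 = 450002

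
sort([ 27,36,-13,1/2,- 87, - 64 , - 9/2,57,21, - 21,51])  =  [ - 87, - 64, - 21, - 13, - 9/2,1/2,21,27, 36,  51 , 57 ]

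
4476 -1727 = 2749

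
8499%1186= 197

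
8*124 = 992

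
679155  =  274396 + 404759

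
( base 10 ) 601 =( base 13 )373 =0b1001011001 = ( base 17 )216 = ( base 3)211021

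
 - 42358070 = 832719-43190789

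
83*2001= 166083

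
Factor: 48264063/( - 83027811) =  - 541^(- 1) *4001^1*4021^1*51157^(-1 )= -16088021/27675937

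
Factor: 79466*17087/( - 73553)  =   - 2^1 * 7^1 * 2441^1*39733^1*73553^( - 1 ) = -1357835542/73553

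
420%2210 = 420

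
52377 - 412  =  51965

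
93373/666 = 140  +  133/666  =  140.20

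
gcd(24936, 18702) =6234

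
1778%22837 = 1778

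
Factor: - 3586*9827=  - 2^1*11^1*31^1*163^1* 317^1 = - 35239622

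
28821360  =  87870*328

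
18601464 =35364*526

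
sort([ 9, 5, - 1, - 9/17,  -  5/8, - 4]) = [ - 4,  -  1, - 5/8 ,  -  9/17, 5, 9] 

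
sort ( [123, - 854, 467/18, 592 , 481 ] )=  [ - 854,467/18,  123,  481 , 592 ] 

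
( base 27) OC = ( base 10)660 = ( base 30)M0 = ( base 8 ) 1224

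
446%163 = 120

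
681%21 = 9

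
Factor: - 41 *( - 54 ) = 2214 = 2^1  *  3^3 *41^1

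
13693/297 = 13693/297 = 46.10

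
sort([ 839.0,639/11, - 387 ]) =[ - 387,639/11, 839.0]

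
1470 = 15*98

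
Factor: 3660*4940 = 2^4*3^1*5^2*13^1 *19^1 *61^1 = 18080400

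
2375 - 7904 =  -5529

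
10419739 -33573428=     -  23153689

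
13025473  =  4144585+8880888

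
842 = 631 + 211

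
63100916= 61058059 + 2042857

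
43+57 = 100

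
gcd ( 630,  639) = 9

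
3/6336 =1/2112 =0.00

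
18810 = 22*855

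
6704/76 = 88 + 4/19   =  88.21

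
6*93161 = 558966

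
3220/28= 115= 115.00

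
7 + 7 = 14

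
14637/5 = 2927 + 2/5 =2927.40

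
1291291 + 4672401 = 5963692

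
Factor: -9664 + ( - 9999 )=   -  19663  =  - 7^1*53^2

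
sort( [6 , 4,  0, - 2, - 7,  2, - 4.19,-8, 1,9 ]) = [ - 8, - 7, - 4.19, - 2, 0, 1,  2,4, 6, 9] 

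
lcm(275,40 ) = 2200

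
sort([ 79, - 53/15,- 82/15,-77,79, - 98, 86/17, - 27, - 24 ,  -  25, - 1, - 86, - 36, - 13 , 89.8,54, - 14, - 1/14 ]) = [ - 98, - 86, - 77 ,-36, - 27, - 25,-24 , - 14, - 13, - 82/15 , - 53/15 , - 1, - 1/14, 86/17,54, 79 , 79,89.8]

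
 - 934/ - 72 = 12 + 35/36 = 12.97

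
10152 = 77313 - 67161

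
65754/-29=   -  2268 + 18/29 = - 2267.38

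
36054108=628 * 57411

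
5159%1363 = 1070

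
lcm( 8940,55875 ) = 223500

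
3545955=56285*63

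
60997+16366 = 77363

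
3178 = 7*454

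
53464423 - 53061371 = 403052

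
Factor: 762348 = 2^2*3^1*17^1*37^1*101^1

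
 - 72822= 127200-200022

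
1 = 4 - 3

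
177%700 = 177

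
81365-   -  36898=118263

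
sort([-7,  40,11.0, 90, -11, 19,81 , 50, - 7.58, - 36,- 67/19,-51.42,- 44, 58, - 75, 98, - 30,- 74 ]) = [-75, - 74 ,  -  51.42,- 44, - 36, - 30, - 11,- 7.58,  -  7, - 67/19, 11.0, 19, 40, 50, 58 , 81, 90,98]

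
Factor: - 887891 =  - 59^1 * 101^1*149^1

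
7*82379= 576653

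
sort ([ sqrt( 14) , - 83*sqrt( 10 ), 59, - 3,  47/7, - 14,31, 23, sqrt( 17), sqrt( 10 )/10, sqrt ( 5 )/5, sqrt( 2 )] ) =[ - 83*sqrt(10 ), - 14, - 3, sqrt ( 10)/10, sqrt( 5)/5,sqrt( 2), sqrt( 14 ), sqrt( 17 ),47/7, 23, 31  ,  59] 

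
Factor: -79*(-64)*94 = 475264 = 2^7*47^1 * 79^1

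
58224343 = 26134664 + 32089679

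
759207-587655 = 171552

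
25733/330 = 77+ 323/330 = 77.98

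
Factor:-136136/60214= - 52/23 = - 2^2*13^1*23^( - 1)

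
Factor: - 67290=  -  2^1 * 3^1 * 5^1*2243^1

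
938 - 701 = 237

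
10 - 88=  - 78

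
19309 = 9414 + 9895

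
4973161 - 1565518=3407643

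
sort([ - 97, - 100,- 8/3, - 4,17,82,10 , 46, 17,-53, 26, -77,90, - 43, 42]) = [ - 100, - 97, - 77,  -  53, - 43,-4,-8/3,10,17,17, 26, 42,46,82,90] 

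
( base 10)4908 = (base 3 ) 20201210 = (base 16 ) 132C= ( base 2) 1001100101100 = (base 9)6653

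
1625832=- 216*( - 7527) 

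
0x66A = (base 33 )1gp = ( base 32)1ja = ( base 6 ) 11334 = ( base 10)1642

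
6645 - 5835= 810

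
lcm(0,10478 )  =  0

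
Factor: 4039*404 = 2^2  *  7^1* 101^1*577^1 = 1631756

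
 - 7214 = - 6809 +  - 405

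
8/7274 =4/3637  =  0.00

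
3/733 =3/733 =0.00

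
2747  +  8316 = 11063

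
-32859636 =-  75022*438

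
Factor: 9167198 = 2^1 * 53^1*197^1*439^1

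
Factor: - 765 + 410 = - 5^1*71^1 = - 355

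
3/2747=3/2747 = 0.00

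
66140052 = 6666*9922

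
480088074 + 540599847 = 1020687921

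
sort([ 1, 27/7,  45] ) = [1, 27/7 , 45 ]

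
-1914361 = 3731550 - 5645911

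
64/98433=64/98433 = 0.00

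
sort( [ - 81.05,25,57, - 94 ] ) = [  -  94, - 81.05, 25,57]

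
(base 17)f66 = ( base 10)4443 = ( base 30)4s3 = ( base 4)1011123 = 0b1000101011011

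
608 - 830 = -222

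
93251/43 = 2168 + 27/43 =2168.63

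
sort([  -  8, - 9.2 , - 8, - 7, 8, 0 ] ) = [ - 9.2,-8, - 8, - 7, 0,8]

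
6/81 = 2/27  =  0.07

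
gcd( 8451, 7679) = 1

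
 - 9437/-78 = 120 + 77/78=120.99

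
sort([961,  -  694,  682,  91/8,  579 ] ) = [-694,91/8,579, 682,961 ]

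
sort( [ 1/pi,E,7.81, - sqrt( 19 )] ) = [ - sqrt(19),1/pi,E,7.81]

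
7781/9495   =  7781/9495 = 0.82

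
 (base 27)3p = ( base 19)5b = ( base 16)6A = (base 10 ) 106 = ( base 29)3j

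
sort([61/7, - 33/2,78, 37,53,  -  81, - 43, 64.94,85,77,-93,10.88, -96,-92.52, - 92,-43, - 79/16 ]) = [ - 96, - 93, - 92.52, - 92, -81, - 43, - 43,-33/2, - 79/16, 61/7,10.88,37,53,64.94, 77,78,85]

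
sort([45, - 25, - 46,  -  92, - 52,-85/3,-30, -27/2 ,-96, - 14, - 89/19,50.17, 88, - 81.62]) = [ - 96,-92 , - 81.62, - 52, -46,  -  30, - 85/3,  -  25,- 14,-27/2, - 89/19, 45, 50.17,  88 ] 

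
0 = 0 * 8456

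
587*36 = 21132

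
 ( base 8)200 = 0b10000000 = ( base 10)128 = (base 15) 88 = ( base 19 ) 6E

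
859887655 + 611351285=1471238940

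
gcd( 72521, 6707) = 1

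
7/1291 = 7/1291 = 0.01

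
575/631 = 575/631 = 0.91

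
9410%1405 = 980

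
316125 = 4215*75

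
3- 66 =-63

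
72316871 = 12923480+59393391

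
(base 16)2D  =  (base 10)45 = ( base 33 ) 1c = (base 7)63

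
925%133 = 127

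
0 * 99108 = 0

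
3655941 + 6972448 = 10628389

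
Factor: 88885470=2^1*3^1*5^1 * 37^1*80077^1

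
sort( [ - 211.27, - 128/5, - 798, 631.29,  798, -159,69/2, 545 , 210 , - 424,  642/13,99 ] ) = [ - 798,-424,-211.27 ,- 159, - 128/5,  69/2, 642/13, 99, 210,  545 , 631.29,798]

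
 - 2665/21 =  -2665/21 = - 126.90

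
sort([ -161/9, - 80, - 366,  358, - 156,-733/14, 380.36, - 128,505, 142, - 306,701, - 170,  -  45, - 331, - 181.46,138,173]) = [ - 366,-331 , - 306 , - 181.46, - 170, - 156, - 128  , - 80,-733/14,-45, - 161/9, 138 , 142, 173,358,380.36,505, 701] 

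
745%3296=745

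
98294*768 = 75489792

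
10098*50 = 504900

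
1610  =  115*14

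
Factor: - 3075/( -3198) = 2^ (-1) *5^2*13^ (-1 ) = 25/26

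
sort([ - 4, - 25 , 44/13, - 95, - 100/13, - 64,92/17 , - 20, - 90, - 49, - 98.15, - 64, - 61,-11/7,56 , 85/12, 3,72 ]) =[ - 98.15 , - 95, - 90,-64,  -  64, - 61, - 49,  -  25  ,- 20, - 100/13, - 4, - 11/7, 3,44/13, 92/17,85/12, 56,72 ] 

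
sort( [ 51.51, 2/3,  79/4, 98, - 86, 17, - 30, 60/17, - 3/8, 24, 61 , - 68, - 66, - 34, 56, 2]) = [ - 86, - 68, - 66,-34, -30, - 3/8, 2/3, 2, 60/17,17, 79/4,24, 51.51 , 56, 61,  98] 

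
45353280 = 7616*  5955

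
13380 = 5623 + 7757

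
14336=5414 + 8922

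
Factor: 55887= 3^1 * 13^1*1433^1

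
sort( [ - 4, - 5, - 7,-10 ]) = [ - 10, - 7 ,  -  5,-4]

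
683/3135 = 683/3135 = 0.22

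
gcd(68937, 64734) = 3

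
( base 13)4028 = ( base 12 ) 5132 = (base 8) 21166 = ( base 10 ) 8822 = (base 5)240242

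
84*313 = 26292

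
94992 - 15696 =79296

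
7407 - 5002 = 2405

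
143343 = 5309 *27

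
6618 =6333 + 285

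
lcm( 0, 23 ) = 0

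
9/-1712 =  - 1 + 1703/1712 = -0.01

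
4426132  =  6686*662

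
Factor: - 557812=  - 2^2*37^1 *3769^1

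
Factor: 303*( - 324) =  - 98172 = - 2^2*3^5*101^1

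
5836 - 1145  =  4691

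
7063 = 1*7063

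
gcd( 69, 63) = 3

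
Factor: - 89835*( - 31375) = 2818573125 = 3^1*5^4 *53^1*113^1*251^1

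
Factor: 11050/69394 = 5^2*157^( - 1) = 25/157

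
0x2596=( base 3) 111012101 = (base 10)9622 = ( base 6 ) 112314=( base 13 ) 44c2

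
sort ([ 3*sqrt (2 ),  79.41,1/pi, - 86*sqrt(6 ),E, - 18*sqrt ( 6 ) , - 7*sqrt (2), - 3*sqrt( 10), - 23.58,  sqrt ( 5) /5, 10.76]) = [ - 86*sqrt( 6), - 18*sqrt( 6 ), - 23.58, - 7*sqrt(2), - 3*sqrt( 10 ), 1/pi , sqrt( 5)/5,E,3*sqrt( 2), 10.76, 79.41 ] 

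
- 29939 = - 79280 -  - 49341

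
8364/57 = 146 + 14/19 = 146.74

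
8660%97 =27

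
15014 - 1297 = 13717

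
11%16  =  11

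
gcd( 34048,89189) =1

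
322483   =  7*46069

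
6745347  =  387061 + 6358286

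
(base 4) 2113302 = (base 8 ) 22762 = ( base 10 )9714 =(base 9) 14283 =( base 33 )8UC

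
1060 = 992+68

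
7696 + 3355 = 11051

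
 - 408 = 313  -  721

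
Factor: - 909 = -3^2* 101^1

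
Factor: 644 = 2^2*7^1*23^1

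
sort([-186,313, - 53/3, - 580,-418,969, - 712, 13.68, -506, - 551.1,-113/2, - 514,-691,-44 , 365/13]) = [ - 712, - 691,  -  580,-551.1, - 514, - 506,  -  418, - 186, - 113/2 ,  -  44, - 53/3,  13.68,  365/13, 313,969]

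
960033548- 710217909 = 249815639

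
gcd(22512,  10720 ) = 1072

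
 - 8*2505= -20040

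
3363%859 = 786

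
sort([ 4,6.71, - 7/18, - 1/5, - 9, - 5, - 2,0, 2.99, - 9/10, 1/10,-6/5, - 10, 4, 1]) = [ -10, - 9, - 5, - 2, - 6/5, - 9/10, - 7/18, - 1/5,0, 1/10,1, 2.99, 4,4, 6.71 ] 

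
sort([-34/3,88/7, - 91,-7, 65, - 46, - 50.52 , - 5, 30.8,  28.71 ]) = [-91, - 50.52, - 46, - 34/3, - 7, - 5, 88/7 , 28.71, 30.8, 65 ] 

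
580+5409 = 5989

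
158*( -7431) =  - 1174098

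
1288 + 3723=5011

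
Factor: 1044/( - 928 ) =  - 9/8= - 2^ ( - 3 )*3^2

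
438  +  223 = 661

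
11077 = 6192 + 4885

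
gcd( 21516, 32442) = 6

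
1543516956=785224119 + 758292837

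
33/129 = 11/43 = 0.26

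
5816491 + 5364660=11181151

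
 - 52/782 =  - 1+365/391 = - 0.07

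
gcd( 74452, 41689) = 1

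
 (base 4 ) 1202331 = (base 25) a38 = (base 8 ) 14275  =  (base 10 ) 6333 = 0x18BD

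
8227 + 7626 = 15853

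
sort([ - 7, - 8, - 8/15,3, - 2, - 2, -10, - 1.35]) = [ - 10, - 8,-7, - 2, - 2 , - 1.35, -8/15,3]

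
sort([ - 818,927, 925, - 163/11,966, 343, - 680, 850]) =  [ - 818, - 680 , - 163/11 , 343,850,925,  927,966]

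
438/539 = 438/539 = 0.81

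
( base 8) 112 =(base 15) 4E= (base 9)82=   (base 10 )74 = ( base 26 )2m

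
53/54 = 53/54 =0.98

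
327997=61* 5377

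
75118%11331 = 7132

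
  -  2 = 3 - 5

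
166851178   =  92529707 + 74321471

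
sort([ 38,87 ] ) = [ 38, 87]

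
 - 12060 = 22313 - 34373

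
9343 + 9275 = 18618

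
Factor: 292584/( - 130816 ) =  - 501/224 = - 2^(- 5)*3^1*7^(  -  1 )*167^1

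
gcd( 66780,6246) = 18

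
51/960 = 17/320 = 0.05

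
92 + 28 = 120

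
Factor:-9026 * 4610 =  - 41609860 = - 2^2*5^1*461^1  *  4513^1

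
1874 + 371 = 2245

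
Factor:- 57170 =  - 2^1*5^1*5717^1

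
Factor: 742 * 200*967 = 2^4*5^2 * 7^1 * 53^1* 967^1 = 143502800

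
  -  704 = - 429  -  275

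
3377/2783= 1 + 54/253 = 1.21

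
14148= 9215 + 4933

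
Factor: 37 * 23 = 23^1*37^1 =851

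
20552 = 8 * 2569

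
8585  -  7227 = 1358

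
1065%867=198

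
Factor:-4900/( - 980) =5^1 = 5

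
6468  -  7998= - 1530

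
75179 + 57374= 132553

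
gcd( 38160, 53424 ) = 7632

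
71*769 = 54599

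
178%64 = 50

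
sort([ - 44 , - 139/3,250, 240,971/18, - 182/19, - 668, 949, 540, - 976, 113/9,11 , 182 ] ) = [ - 976, - 668, - 139/3 , - 44, - 182/19 , 11,113/9,971/18, 182,240, 250, 540, 949] 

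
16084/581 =16084/581  =  27.68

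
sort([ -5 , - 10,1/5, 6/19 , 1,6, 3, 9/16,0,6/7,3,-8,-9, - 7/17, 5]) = [-10,-9, - 8,-5, - 7/17,0,1/5, 6/19, 9/16, 6/7, 1, 3, 3, 5,6] 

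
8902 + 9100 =18002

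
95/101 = 95/101 = 0.94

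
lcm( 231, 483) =5313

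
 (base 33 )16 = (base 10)39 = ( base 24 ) 1f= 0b100111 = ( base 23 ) 1g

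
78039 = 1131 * 69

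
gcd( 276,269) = 1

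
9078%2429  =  1791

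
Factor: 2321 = 11^1  *  211^1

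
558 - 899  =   - 341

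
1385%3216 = 1385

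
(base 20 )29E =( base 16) 3e2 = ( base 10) 994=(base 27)19M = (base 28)17E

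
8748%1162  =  614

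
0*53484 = 0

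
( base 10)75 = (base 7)135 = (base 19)3I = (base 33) 29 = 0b1001011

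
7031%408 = 95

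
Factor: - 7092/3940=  - 3^2*5^ ( - 1 ) = - 9/5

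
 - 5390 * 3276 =-17657640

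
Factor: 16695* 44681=3^2*5^1*7^2*13^1*53^1 *491^1 =745949295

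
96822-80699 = 16123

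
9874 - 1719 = 8155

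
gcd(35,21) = 7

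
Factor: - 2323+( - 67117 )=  - 69440 = - 2^6*5^1*7^1*31^1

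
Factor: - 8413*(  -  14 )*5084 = 2^3*7^1*31^1 * 41^1 * 47^1*179^1 =598803688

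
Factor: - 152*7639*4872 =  - 2^6*3^1 * 7^1*19^1*29^1 * 7639^1 = - 5657015616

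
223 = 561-338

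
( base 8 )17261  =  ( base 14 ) 2c13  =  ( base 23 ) eje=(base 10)7857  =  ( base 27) AL0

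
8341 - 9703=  - 1362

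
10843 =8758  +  2085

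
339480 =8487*40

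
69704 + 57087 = 126791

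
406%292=114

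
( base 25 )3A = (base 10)85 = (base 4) 1111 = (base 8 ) 125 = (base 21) 41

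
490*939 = 460110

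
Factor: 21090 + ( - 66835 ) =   -  5^1*7^1 * 1307^1=- 45745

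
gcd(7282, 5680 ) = 2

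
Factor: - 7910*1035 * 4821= - 2^1*3^3*5^2*7^1*23^1*113^1*1607^1 = - 39468803850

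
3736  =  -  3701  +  7437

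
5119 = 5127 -8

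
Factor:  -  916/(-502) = 2^1  *  229^1*251^( - 1)= 458/251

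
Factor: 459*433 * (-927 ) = -3^5*17^1*103^1 * 433^1 = -  184238469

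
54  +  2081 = 2135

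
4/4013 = 4/4013 = 0.00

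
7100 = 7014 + 86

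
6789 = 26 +6763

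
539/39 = 13 + 32/39 = 13.82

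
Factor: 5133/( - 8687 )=  -  3^1*7^( - 1)*17^( -1 )*29^1*59^1*73^(-1 ) 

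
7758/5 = 1551+3/5 = 1551.60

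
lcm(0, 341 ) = 0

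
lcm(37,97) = 3589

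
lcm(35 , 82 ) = 2870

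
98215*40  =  3928600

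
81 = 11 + 70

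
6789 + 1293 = 8082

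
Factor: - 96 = -2^5 * 3^1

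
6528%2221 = 2086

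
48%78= 48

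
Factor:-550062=-2^1*3^2  *30559^1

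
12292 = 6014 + 6278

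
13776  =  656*21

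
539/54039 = 539/54039=0.01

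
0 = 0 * 98594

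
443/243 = 1 + 200/243 = 1.82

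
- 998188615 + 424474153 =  - 573714462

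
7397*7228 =53465516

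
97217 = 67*1451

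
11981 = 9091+2890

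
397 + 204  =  601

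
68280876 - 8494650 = 59786226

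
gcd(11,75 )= 1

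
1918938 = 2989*642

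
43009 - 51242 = -8233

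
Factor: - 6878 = - 2^1*19^1*181^1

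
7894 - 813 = 7081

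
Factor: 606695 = 5^1*71^1 * 1709^1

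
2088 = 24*87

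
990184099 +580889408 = 1571073507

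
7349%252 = 41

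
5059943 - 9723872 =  -4663929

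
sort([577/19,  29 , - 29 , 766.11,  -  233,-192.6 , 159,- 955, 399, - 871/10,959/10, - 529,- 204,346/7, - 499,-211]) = [-955,-529, - 499,-233,-211, - 204 , - 192.6,-871/10,-29,29, 577/19, 346/7,959/10,159,399, 766.11] 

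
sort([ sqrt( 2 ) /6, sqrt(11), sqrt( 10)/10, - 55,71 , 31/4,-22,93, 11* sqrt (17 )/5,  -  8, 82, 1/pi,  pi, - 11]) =[ - 55, - 22, - 11, - 8,  sqrt(2)/6,sqrt(10)/10, 1/pi, pi,sqrt(11), 31/4, 11*sqrt( 17 ) /5,71,82, 93]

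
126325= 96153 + 30172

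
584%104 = 64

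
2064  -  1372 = 692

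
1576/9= 1576/9 = 175.11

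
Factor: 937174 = 2^1 *7^2*73^1 * 131^1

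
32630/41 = 32630/41 = 795.85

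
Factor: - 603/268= - 2^( - 2 )*3^2= - 9/4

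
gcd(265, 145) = 5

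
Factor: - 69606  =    -  2^1*3^3*1289^1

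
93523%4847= 1430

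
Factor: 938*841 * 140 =2^3 * 5^1 * 7^2 * 29^2*67^1 = 110440120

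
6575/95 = 69+4/19 = 69.21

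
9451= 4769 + 4682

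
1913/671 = 2 + 571/671 = 2.85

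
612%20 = 12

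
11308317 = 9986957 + 1321360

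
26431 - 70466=- 44035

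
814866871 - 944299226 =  - 129432355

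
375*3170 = 1188750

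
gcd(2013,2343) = 33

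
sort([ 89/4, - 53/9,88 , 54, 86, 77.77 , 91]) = [- 53/9, 89/4,54, 77.77, 86, 88,  91]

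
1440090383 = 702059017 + 738031366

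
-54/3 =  - 18 = -18.00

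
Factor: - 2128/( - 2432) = 2^ ( - 3) * 7^1 = 7/8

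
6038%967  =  236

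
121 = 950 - 829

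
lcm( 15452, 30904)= 30904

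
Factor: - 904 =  - 2^3*113^1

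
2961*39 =115479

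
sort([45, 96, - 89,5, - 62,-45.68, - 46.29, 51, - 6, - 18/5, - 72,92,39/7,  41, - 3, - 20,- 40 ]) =[ - 89,-72, - 62, - 46.29, - 45.68, - 40, - 20, - 6, - 18/5, -3,5, 39/7, 41, 45,51, 92, 96 ] 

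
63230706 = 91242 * 693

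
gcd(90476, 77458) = 2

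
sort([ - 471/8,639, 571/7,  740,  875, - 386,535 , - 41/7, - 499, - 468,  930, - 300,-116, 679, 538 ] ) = [ - 499,  -  468  ,  -  386, - 300, - 116, - 471/8,- 41/7,  571/7,  535, 538, 639,  679,740,875, 930 ] 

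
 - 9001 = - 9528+527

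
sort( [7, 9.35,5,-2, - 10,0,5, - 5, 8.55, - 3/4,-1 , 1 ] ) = [ - 10,-5, - 2, - 1, - 3/4, 0, 1, 5, 5,7 , 8.55, 9.35]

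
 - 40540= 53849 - 94389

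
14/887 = 14/887 = 0.02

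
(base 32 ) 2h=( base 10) 81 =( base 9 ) 100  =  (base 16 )51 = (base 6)213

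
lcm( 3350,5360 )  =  26800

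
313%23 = 14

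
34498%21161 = 13337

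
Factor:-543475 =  - 5^2*21739^1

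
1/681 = 1/681 = 0.00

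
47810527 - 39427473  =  8383054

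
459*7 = 3213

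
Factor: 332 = 2^2*83^1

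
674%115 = 99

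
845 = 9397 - 8552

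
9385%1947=1597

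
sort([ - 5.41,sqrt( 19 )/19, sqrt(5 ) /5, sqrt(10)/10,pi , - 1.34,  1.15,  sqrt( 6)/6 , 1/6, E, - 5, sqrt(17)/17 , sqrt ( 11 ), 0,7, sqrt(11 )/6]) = [ - 5.41,-5, - 1.34, 0, 1/6, sqrt (19) /19, sqrt(17 )/17,  sqrt ( 10 )/10, sqrt( 6) /6, sqrt(5 )/5,  sqrt(11 )/6,1.15,E, pi,sqrt( 11 ),7 ] 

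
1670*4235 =7072450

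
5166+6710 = 11876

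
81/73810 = 81/73810= 0.00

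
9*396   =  3564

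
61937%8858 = 8789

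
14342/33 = 14342/33 = 434.61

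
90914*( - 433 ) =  - 39365762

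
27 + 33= 60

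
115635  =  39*2965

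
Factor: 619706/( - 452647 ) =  - 2^1*13^( - 1 )*34819^ ( - 1)*309853^1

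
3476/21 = 165 + 11/21 = 165.52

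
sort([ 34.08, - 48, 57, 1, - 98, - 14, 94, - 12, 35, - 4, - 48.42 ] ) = [ - 98,-48.42, - 48,-14 , - 12,-4, 1, 34.08, 35,57, 94 ]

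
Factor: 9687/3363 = 19^( - 1 )*59^ ( - 1) * 3229^1 = 3229/1121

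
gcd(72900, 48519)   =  81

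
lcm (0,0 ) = 0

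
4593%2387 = 2206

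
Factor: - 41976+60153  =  3^1*73^1 * 83^1= 18177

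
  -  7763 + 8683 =920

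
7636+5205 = 12841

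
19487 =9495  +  9992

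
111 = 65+46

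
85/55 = 17/11 = 1.55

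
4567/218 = 4567/218 = 20.95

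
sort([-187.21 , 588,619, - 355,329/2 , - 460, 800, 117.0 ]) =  [ - 460 , - 355, - 187.21, 117.0, 329/2,588,619, 800] 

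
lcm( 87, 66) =1914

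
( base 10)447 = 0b110111111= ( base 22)K7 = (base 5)3242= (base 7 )1206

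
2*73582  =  147164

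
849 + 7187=8036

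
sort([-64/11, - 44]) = [ - 44, - 64/11 ] 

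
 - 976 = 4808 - 5784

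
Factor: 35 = 5^1*7^1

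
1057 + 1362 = 2419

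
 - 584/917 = - 584/917 =-0.64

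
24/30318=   4/5053 = 0.00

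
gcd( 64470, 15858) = 6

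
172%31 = 17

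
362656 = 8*45332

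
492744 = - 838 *( - 588)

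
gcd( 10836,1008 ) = 252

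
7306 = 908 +6398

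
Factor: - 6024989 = -71^1*84859^1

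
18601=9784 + 8817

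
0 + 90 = 90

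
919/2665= 919/2665 = 0.34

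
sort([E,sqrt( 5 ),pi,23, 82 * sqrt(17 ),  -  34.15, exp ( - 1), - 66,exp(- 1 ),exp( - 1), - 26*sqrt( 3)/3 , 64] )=[ - 66, - 34.15, - 26*sqrt(3 )/3,exp( - 1), exp( - 1 ),exp( - 1 ),sqrt(5 ), E, pi,23,64 , 82*sqrt(17)]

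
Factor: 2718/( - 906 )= - 3^1 = -3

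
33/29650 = 33/29650  =  0.00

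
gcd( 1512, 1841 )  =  7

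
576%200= 176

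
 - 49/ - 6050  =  49/6050=0.01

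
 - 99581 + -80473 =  - 180054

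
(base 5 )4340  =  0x253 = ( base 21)177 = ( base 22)151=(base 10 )595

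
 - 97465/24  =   - 97465/24  =  - 4061.04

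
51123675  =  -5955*( - 8585) 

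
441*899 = 396459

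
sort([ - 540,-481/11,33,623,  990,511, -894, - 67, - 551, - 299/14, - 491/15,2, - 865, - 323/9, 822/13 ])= [- 894, - 865, - 551, - 540, - 67,  -  481/11,-323/9,-491/15, - 299/14,  2,33,822/13,511,623,990] 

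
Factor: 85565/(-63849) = - 3^( - 1)*5^1*109^1*157^1*21283^( - 1)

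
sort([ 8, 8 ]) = [ 8 , 8] 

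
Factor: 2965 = 5^1*593^1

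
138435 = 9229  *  15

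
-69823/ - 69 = 1011 +64/69 = 1011.93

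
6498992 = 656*9907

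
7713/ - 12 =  - 2571/4 = - 642.75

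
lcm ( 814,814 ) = 814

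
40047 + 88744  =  128791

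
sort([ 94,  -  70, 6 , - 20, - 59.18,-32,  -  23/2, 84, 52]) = [ - 70,  -  59.18 ,-32, - 20,-23/2, 6,  52,84, 94]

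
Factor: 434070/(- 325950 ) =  - 3^1*5^(-1)*7^1*13^1*41^(- 1)=- 273/205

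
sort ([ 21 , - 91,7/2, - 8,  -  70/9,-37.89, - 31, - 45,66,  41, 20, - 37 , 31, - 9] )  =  [  -  91 , - 45,-37.89, - 37,- 31, - 9, - 8, - 70/9, 7/2, 20,21 , 31,41,66] 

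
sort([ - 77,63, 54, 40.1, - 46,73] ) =[-77,  -  46, 40.1,  54, 63,73] 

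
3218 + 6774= 9992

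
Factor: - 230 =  - 2^1*5^1*  23^1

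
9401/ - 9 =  - 9401/9 = - 1044.56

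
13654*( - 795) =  -10854930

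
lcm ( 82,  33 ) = 2706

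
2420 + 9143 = 11563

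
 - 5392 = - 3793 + -1599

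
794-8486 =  - 7692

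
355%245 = 110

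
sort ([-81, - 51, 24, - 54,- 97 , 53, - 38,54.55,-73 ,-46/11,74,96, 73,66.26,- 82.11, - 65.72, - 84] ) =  [ - 97, - 84, - 82.11, - 81,  -  73,-65.72, - 54, - 51, - 38,  -  46/11,24,53, 54.55,66.26, 73,74, 96] 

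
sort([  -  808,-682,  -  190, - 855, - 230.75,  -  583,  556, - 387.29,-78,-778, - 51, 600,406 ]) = [  -  855, - 808 , - 778, - 682, - 583, - 387.29, -230.75 ,-190 ,-78, - 51,406, 556,600] 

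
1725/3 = 575 = 575.00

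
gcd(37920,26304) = 96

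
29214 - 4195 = 25019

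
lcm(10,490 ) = 490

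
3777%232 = 65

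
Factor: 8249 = 73^1 *113^1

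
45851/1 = 45851 = 45851.00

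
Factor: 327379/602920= 2^(-3)*5^( - 1)*13^1*15073^( - 1 )*25183^1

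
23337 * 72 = 1680264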